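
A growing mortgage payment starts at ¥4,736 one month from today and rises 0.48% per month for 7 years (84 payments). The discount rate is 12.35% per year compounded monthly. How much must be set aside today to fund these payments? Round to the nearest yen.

Periodic rate r = 0.1235/12 per month; n is counted in months.
Growing ordinary annuity: PV = PMT₁ × [1 − ((1+g)/(1+r))^n] / (r − g) = 4,736 × [1 − ((1+0.0048)/(1+r))^84] / (r − 0.0048) = ¥316,806.

¥316,806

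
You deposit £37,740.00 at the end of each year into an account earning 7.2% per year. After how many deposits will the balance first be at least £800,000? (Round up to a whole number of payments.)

Periodic rate r = 0.072 per year.
Ordinary annuity FV: 800,000 = 37,740 × [((1+r)^n − 1)/r].
(1+r)^n = 1 + 800,000 × r / 37,740, so n = ln(1 + 800,000·r/37,740) / ln(1+r) = 13.33.
Round up to a whole number of payments: n = 14.

14 payments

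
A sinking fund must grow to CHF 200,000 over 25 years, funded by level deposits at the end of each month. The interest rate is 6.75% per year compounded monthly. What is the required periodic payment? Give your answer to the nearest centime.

CHF 256.82

Level ordinary annuity; solve FV = PMT × [((1+r)^n − 1)/r] for PMT.
Periodic rate r = 0.0675/12 per month; n is counted in months.
With n = 300: PMT = 200,000 / ([((1+r)^n − 1)/r]) = CHF 256.82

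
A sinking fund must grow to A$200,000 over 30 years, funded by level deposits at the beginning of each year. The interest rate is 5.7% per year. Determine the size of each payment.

A$2,522.67

Level annuity due; solve FV = PMT × [((1+r)^n − 1)/r] × (1+r) for PMT.
Periodic rate r = 0.057 per year.
With n = 30: PMT = 200,000 / ([((1+r)^n − 1)/r] × (1+r)) = A$2,522.67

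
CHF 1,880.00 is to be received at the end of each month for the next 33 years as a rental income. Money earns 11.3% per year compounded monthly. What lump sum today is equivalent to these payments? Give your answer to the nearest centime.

This is an ordinary annuity: 396 payments of CHF 1,880.00 at the end of each month.
Periodic rate r = 0.113/12 per month; n is counted in months.
PV = PMT × [(1 − (1+r)^−n)/r] = 1,880 × [1 − (1+r)^−396] / r = CHF 194,766.76

CHF 194,766.76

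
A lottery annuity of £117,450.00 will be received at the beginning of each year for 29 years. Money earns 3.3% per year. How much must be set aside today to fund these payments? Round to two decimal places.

£2,242,603.88

This is an annuity due: 29 payments of £117,450.00 at the beginning of each year.
Periodic rate r = 0.033 per year.
PV = PMT × [(1 − (1+r)^−n)/r] × (1+r) = 117,450 × [1 − (1+r)^−29] / r × (1+r) = £2,242,603.88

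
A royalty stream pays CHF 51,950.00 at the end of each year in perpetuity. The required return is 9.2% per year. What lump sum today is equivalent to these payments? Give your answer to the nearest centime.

CHF 564,673.91

Periodic rate r = 0.092 per year.
Level perpetuity: PV = PMT / r = 51,950 / (0.092) = CHF 564,673.91.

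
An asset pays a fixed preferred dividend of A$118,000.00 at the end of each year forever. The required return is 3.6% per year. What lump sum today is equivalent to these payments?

A$3,277,777.78

Periodic rate r = 0.036 per year.
Level perpetuity: PV = PMT / r = 118,000 / (0.036) = A$3,277,777.78.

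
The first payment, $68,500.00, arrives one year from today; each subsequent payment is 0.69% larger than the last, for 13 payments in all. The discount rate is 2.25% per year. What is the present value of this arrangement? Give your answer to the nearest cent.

$795,476.01

Periodic rate r = 0.0225 per year.
Growing ordinary annuity: PV = PMT₁ × [1 − ((1+g)/(1+r))^n] / (r − g) = 68,500 × [1 − ((1+0.0069)/(1+r))^13] / (r − 0.0069) = $795,476.01.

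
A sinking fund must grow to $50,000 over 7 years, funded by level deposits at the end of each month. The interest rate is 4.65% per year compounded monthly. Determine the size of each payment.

Level ordinary annuity; solve FV = PMT × [((1+r)^n − 1)/r] for PMT.
Periodic rate r = 0.0465/12 per month; n is counted in months.
With n = 84: PMT = 50,000 / ([((1+r)^n − 1)/r]) = $504.75

$504.75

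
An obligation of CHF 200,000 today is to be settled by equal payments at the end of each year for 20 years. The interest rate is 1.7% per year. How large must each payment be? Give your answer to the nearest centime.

CHF 11,880.10

Level ordinary annuity; solve PV = PMT × [(1 − (1+r)^−n)/r] for PMT.
Periodic rate r = 0.017 per year.
With n = 20: PMT = 200,000 / ([(1 − (1+r)^−n)/r]) = CHF 11,880.10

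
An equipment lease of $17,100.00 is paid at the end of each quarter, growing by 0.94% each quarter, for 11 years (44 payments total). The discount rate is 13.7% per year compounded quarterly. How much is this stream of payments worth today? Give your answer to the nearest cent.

$452,118.10

Periodic rate r = 0.137/4 per quarter; n is counted in quarters.
Growing ordinary annuity: PV = PMT₁ × [1 − ((1+g)/(1+r))^n] / (r − g) = 17,100 × [1 − ((1+0.0094)/(1+r))^44] / (r − 0.0094) = $452,118.10.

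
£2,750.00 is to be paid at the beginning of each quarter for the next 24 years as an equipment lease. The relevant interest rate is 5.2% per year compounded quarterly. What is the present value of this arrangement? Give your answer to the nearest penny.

£152,274.13

This is an annuity due: 96 payments of £2,750.00 at the beginning of each quarter.
Periodic rate r = 0.052/4 per quarter; n is counted in quarters.
PV = PMT × [(1 − (1+r)^−n)/r] × (1+r) = 2,750 × [1 − (1+r)^−96] / r × (1+r) = £152,274.13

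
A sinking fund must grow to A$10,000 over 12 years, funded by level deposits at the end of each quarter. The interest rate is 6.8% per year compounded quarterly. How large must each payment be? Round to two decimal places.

A$136.44

Level ordinary annuity; solve FV = PMT × [((1+r)^n − 1)/r] for PMT.
Periodic rate r = 0.068/4 per quarter; n is counted in quarters.
With n = 48: PMT = 10,000 / ([((1+r)^n − 1)/r]) = A$136.44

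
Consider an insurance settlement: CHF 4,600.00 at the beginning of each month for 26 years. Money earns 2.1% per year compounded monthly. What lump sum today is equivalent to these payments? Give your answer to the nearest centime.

CHF 1,107,146.64

This is an annuity due: 312 payments of CHF 4,600.00 at the beginning of each month.
Periodic rate r = 0.021/12 per month; n is counted in months.
PV = PMT × [(1 − (1+r)^−n)/r] × (1+r) = 4,600 × [1 − (1+r)^−312] / r × (1+r) = CHF 1,107,146.64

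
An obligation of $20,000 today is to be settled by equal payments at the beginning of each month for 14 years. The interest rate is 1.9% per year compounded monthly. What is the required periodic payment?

$135.46

Level annuity due; solve PV = PMT × [(1 − (1+r)^−n)/r] × (1+r) for PMT.
Periodic rate r = 0.019/12 per month; n is counted in months.
With n = 168: PMT = 20,000 / ([(1 − (1+r)^−n)/r] × (1+r)) = $135.46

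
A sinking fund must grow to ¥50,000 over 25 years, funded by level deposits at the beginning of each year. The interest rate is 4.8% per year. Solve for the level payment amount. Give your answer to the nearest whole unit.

¥1,028

Level annuity due; solve FV = PMT × [((1+r)^n − 1)/r] × (1+r) for PMT.
Periodic rate r = 0.048 per year.
With n = 25: PMT = 50,000 / ([((1+r)^n − 1)/r] × (1+r)) = ¥1,028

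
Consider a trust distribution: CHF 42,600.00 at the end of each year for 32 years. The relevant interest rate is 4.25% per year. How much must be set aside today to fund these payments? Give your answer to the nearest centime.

This is an ordinary annuity: 32 payments of CHF 42,600.00 at the end of each year.
Periodic rate r = 0.0425 per year.
PV = PMT × [(1 − (1+r)^−n)/r] = 42,600 × [1 − (1+r)^−32] / r = CHF 737,754.90

CHF 737,754.90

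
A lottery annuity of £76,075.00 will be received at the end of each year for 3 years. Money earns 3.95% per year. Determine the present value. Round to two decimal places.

£211,315.55

This is an ordinary annuity: 3 payments of £76,075.00 at the end of each year.
Periodic rate r = 0.0395 per year.
PV = PMT × [(1 − (1+r)^−n)/r] = 76,075 × [1 − (1+r)^−3] / r = £211,315.55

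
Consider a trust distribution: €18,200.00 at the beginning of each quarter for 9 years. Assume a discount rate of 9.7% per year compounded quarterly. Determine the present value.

This is an annuity due: 36 payments of €18,200.00 at the beginning of each quarter.
Periodic rate r = 0.097/4 per quarter; n is counted in quarters.
PV = PMT × [(1 − (1+r)^−n)/r] × (1+r) = 18,200 × [1 − (1+r)^−36] / r × (1+r) = €444,263.35

€444,263.35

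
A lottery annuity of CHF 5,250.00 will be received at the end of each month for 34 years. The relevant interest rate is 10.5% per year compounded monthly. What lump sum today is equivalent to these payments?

CHF 582,842.11

This is an ordinary annuity: 408 payments of CHF 5,250.00 at the end of each month.
Periodic rate r = 0.105/12 per month; n is counted in months.
PV = PMT × [(1 − (1+r)^−n)/r] = 5,250 × [1 − (1+r)^−408] / r = CHF 582,842.11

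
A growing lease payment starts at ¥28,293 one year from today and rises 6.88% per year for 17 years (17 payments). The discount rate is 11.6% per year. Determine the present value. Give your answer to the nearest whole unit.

¥311,897

Periodic rate r = 0.116 per year.
Growing ordinary annuity: PV = PMT₁ × [1 − ((1+g)/(1+r))^n] / (r − g) = 28,293 × [1 − ((1+0.0688)/(1+r))^17] / (r − 0.0688) = ¥311,897.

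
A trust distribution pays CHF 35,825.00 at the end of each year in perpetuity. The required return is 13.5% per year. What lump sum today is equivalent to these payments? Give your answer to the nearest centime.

Periodic rate r = 0.135 per year.
Level perpetuity: PV = PMT / r = 35,825 / (0.135) = CHF 265,370.37.

CHF 265,370.37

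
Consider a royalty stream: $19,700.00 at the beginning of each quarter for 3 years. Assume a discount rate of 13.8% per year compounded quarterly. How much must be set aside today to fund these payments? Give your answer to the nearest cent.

This is an annuity due: 12 payments of $19,700.00 at the beginning of each quarter.
Periodic rate r = 0.138/4 per quarter; n is counted in quarters.
PV = PMT × [(1 − (1+r)^−n)/r] × (1+r) = 19,700 × [1 − (1+r)^−12] / r × (1+r) = $197,516.14

$197,516.14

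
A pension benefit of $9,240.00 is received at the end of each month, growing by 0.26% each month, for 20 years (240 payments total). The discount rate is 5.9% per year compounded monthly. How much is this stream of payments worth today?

Periodic rate r = 0.059/12 per month; n is counted in months.
Growing ordinary annuity: PV = PMT₁ × [1 − ((1+g)/(1+r))^n] / (r − g) = 9,240 × [1 − ((1+0.0026)/(1+r))^240] / (r − 0.0026) = $1,696,330.42.

$1,696,330.42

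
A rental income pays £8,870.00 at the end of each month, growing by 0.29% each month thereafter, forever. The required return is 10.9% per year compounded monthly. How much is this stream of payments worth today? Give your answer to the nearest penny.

Periodic rate r = 0.109/12 per month.
Growing perpetuity (Gordon): PV = PMT₁ / (r − g) = 8,870 / (r − 0.0029) = £1,434,501.35.

£1,434,501.35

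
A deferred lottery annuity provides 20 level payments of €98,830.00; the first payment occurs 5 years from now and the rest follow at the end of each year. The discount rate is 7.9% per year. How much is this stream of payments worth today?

€721,226.12

Ordinary annuity of 20 payments, first payment at period 5.
Periodic rate r = 0.079 per year.
The ordinary-annuity PV formula values the stream one period before the first payment (period 4); discount that back 4 periods:
PV₀ = 98,830 × [1 − (1+r)^−20] / r × (1+r)^−4 = €721,226.12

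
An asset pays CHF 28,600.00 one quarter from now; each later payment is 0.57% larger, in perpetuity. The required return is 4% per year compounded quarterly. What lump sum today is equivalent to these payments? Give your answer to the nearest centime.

Periodic rate r = 0.04/4 per quarter.
Growing perpetuity (Gordon): PV = PMT₁ / (r − g) = 28,600 / (r − 0.0057) = CHF 6,651,162.79.

CHF 6,651,162.79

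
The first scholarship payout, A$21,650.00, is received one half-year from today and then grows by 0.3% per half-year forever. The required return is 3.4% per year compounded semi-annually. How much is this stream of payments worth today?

Periodic rate r = 0.034/2 per half-year.
Growing perpetuity (Gordon): PV = PMT₁ / (r − g) = 21,650 / (r − 0.003) = A$1,546,428.57.

A$1,546,428.57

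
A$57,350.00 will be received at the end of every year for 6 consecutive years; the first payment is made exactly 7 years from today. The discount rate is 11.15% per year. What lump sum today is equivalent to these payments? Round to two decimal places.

Ordinary annuity of 6 payments, first payment at period 7.
Periodic rate r = 0.1115 per year.
The ordinary-annuity PV formula values the stream one period before the first payment (period 6); discount that back 6 periods:
PV₀ = 57,350 × [1 − (1+r)^−6] / r × (1+r)^−6 = A$128,114.40

A$128,114.40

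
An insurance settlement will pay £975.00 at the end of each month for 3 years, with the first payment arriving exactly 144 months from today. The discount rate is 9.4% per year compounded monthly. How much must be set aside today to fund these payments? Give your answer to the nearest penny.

Ordinary annuity of 36 payments, first payment at period 144.
Periodic rate r = 0.094/12 per month; n is counted in months.
The ordinary-annuity PV formula values the stream one period before the first payment (period 143); discount that back 143 periods:
PV₀ = 975 × [1 − (1+r)^−36] / r × (1+r)^−143 = £9,987.46

£9,987.46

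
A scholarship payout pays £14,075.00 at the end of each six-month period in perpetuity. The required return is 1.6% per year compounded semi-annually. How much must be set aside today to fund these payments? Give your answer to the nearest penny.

£1,759,375.00

Periodic rate r = 0.016/2 per half-year.
Level perpetuity: PV = PMT / r = 14,075 / (0.016/2) = £1,759,375.00.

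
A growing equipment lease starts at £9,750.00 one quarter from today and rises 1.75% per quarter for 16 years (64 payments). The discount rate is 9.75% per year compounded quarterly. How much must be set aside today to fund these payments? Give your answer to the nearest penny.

£496,543.51

Periodic rate r = 0.0975/4 per quarter; n is counted in quarters.
Growing ordinary annuity: PV = PMT₁ × [1 − ((1+g)/(1+r))^n] / (r − g) = 9,750 × [1 − ((1+0.0175)/(1+r))^64] / (r − 0.0175) = £496,543.51.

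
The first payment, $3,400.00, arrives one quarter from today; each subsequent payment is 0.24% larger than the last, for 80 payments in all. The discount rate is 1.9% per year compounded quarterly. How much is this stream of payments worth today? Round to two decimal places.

Periodic rate r = 0.019/4 per quarter; n is counted in quarters.
Growing ordinary annuity: PV = PMT₁ × [1 − ((1+g)/(1+r))^n] / (r − g) = 3,400 × [1 − ((1+0.0024)/(1+r))^80] / (r − 0.0024) = $247,158.66.

$247,158.66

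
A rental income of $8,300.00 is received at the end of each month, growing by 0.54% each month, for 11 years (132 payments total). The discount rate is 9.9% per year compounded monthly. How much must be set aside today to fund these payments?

Periodic rate r = 0.099/12 per month; n is counted in months.
Growing ordinary annuity: PV = PMT₁ × [1 − ((1+g)/(1+r))^n] / (r − g) = 8,300 × [1 − ((1+0.0054)/(1+r))^132] / (r − 0.0054) = $907,997.62.

$907,997.62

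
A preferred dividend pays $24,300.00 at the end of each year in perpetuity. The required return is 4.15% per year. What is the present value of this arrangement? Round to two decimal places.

Periodic rate r = 0.0415 per year.
Level perpetuity: PV = PMT / r = 24,300 / (0.0415) = $585,542.17.

$585,542.17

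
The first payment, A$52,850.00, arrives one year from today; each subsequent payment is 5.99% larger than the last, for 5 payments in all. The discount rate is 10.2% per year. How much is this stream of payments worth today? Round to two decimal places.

A$222,156.35

Periodic rate r = 0.102 per year.
Growing ordinary annuity: PV = PMT₁ × [1 − ((1+g)/(1+r))^n] / (r − g) = 52,850 × [1 − ((1+0.0599)/(1+r))^5] / (r − 0.0599) = A$222,156.35.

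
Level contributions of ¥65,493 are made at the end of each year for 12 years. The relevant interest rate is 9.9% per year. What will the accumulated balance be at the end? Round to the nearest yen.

This is an ordinary annuity: 12 deposits of ¥65,493 at the end of each year.
Periodic rate r = 0.099 per year.
FV = PMT × [((1+r)^n − 1)/r] = 65,493 × [(1+r)^12 − 1] / r = ¥1,392,131

¥1,392,131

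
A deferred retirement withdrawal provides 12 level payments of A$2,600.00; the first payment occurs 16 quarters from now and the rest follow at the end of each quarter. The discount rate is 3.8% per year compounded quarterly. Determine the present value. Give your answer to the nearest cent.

Ordinary annuity of 12 payments, first payment at period 16.
Periodic rate r = 0.038/4 per quarter; n is counted in quarters.
The ordinary-annuity PV formula values the stream one period before the first payment (period 15); discount that back 15 periods:
PV₀ = 2,600 × [1 − (1+r)^−12] / r × (1+r)^−15 = A$25,474.16

A$25,474.16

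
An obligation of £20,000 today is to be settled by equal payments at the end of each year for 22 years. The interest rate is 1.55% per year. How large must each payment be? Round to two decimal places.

£1,079.84

Level ordinary annuity; solve PV = PMT × [(1 − (1+r)^−n)/r] for PMT.
Periodic rate r = 0.0155 per year.
With n = 22: PMT = 20,000 / ([(1 − (1+r)^−n)/r]) = £1,079.84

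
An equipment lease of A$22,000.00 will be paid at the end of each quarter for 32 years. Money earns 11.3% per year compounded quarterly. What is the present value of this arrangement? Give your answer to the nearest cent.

A$756,743.55

This is an ordinary annuity: 128 payments of A$22,000.00 at the end of each quarter.
Periodic rate r = 0.113/4 per quarter; n is counted in quarters.
PV = PMT × [(1 − (1+r)^−n)/r] = 22,000 × [1 − (1+r)^−128] / r = A$756,743.55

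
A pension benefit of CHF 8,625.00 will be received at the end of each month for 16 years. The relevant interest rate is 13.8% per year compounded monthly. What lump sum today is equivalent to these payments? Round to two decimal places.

CHF 666,514.52

This is an ordinary annuity: 192 payments of CHF 8,625.00 at the end of each month.
Periodic rate r = 0.138/12 per month; n is counted in months.
PV = PMT × [(1 − (1+r)^−n)/r] = 8,625 × [1 − (1+r)^−192] / r = CHF 666,514.52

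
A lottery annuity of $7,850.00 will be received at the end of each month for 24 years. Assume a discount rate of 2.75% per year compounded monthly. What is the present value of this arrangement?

This is an ordinary annuity: 288 payments of $7,850.00 at the end of each month.
Periodic rate r = 0.0275/12 per month; n is counted in months.
PV = PMT × [(1 − (1+r)^−n)/r] = 7,850 × [1 − (1+r)^−288] / r = $1,653,666.43

$1,653,666.43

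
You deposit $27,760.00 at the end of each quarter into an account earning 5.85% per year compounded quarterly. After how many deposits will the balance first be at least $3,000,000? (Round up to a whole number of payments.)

Periodic rate r = 0.0585/4 per quarter; n is counted in quarters.
Ordinary annuity FV: 3,000,000 = 27,760 × [((1+r)^n − 1)/r].
(1+r)^n = 1 + 3,000,000 × r / 27,760, so n = ln(1 + 3,000,000·r/27,760) / ln(1+r) = 65.29.
Round up to a whole number of payments: n = 66.

66 payments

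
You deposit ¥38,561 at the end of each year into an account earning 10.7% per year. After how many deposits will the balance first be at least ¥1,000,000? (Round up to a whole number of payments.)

14 payments

Periodic rate r = 0.107 per year.
Ordinary annuity FV: 1,000,000 = 38,561 × [((1+r)^n − 1)/r].
(1+r)^n = 1 + 1,000,000 × r / 38,561, so n = ln(1 + 1,000,000·r/38,561) / ln(1+r) = 13.07.
Round up to a whole number of payments: n = 14.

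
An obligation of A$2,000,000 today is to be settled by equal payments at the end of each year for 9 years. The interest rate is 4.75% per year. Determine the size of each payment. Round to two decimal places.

Level ordinary annuity; solve PV = PMT × [(1 − (1+r)^−n)/r] for PMT.
Periodic rate r = 0.0475 per year.
With n = 9: PMT = 2,000,000 / ([(1 − (1+r)^−n)/r]) = A$278,256.06

A$278,256.06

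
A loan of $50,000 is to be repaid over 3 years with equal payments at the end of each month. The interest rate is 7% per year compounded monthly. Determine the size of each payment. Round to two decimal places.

Level ordinary annuity; solve PV = PMT × [(1 − (1+r)^−n)/r] for PMT.
Periodic rate r = 0.07/12 per month; n is counted in months.
With n = 36: PMT = 50,000 / ([(1 − (1+r)^−n)/r]) = $1,543.85

$1,543.85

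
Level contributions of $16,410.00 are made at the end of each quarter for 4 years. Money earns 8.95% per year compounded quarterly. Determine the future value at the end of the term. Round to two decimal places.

$311,574.82

This is an ordinary annuity: 16 deposits of $16,410.00 at the end of each quarter.
Periodic rate r = 0.0895/4 per quarter; n is counted in quarters.
FV = PMT × [((1+r)^n − 1)/r] = 16,410 × [(1+r)^16 − 1] / r = $311,574.82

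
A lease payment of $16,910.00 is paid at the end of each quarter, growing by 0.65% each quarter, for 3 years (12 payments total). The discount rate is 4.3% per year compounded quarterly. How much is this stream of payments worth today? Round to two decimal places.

$196,183.38

Periodic rate r = 0.043/4 per quarter; n is counted in quarters.
Growing ordinary annuity: PV = PMT₁ × [1 − ((1+g)/(1+r))^n] / (r − g) = 16,910 × [1 − ((1+0.0065)/(1+r))^12] / (r − 0.0065) = $196,183.38.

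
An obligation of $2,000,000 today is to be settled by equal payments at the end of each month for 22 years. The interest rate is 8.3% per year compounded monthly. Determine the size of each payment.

Level ordinary annuity; solve PV = PMT × [(1 − (1+r)^−n)/r] for PMT.
Periodic rate r = 0.083/12 per month; n is counted in months.
With n = 264: PMT = 2,000,000 / ([(1 − (1+r)^−n)/r]) = $16,508.98

$16,508.98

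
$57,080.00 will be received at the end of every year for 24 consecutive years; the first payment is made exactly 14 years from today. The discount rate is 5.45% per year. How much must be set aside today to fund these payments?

$378,374.34

Ordinary annuity of 24 payments, first payment at period 14.
Periodic rate r = 0.0545 per year.
The ordinary-annuity PV formula values the stream one period before the first payment (period 13); discount that back 13 periods:
PV₀ = 57,080 × [1 − (1+r)^−24] / r × (1+r)^−13 = $378,374.34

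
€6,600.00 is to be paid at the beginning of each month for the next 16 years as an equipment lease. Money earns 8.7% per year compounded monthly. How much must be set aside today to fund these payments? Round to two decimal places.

€687,865.34

This is an annuity due: 192 payments of €6,600.00 at the beginning of each month.
Periodic rate r = 0.087/12 per month; n is counted in months.
PV = PMT × [(1 − (1+r)^−n)/r] × (1+r) = 6,600 × [1 − (1+r)^−192] / r × (1+r) = €687,865.34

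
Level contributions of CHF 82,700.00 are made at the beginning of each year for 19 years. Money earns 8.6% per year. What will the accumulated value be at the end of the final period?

This is an annuity due: 19 deposits of CHF 82,700.00 at the beginning of each year.
Periodic rate r = 0.086 per year.
FV = PMT × [((1+r)^n − 1)/r] × (1+r) = 82,700 × [(1+r)^19 − 1] / r × (1+r) = CHF 3,962,971.53

CHF 3,962,971.53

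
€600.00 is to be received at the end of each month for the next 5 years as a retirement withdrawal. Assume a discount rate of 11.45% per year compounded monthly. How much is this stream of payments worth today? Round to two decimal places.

€27,313.06

This is an ordinary annuity: 60 payments of €600.00 at the end of each month.
Periodic rate r = 0.1145/12 per month; n is counted in months.
PV = PMT × [(1 − (1+r)^−n)/r] = 600 × [1 − (1+r)^−60] / r = €27,313.06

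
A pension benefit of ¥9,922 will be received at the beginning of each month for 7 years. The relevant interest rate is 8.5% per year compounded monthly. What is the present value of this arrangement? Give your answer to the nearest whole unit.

¥630,966

This is an annuity due: 84 payments of ¥9,922 at the beginning of each month.
Periodic rate r = 0.085/12 per month; n is counted in months.
PV = PMT × [(1 − (1+r)^−n)/r] × (1+r) = 9,922 × [1 − (1+r)^−84] / r × (1+r) = ¥630,966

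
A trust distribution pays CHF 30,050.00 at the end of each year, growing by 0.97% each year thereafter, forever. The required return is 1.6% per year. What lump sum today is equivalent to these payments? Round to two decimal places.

CHF 4,769,841.27

Periodic rate r = 0.016 per year.
Growing perpetuity (Gordon): PV = PMT₁ / (r − g) = 30,050 / (r − 0.0097) = CHF 4,769,841.27.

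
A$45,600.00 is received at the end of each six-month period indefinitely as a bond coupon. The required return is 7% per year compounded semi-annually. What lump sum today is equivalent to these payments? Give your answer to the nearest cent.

Periodic rate r = 0.07/2 per half-year.
Level perpetuity: PV = PMT / r = 45,600 / (0.07/2) = A$1,302,857.14.

A$1,302,857.14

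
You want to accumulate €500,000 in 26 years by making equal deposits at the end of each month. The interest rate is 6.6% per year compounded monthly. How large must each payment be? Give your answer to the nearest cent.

€606.24

Level ordinary annuity; solve FV = PMT × [((1+r)^n − 1)/r] for PMT.
Periodic rate r = 0.066/12 per month; n is counted in months.
With n = 312: PMT = 500,000 / ([((1+r)^n − 1)/r]) = €606.24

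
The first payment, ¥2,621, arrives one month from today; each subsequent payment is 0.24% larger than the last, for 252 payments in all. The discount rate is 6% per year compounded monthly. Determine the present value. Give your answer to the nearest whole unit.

¥483,278

Periodic rate r = 0.06/12 per month; n is counted in months.
Growing ordinary annuity: PV = PMT₁ × [1 − ((1+g)/(1+r))^n] / (r − g) = 2,621 × [1 − ((1+0.0024)/(1+r))^252] / (r − 0.0024) = ¥483,278.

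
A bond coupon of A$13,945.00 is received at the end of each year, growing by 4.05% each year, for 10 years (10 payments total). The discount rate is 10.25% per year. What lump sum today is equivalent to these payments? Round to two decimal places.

Periodic rate r = 0.1025 per year.
Growing ordinary annuity: PV = PMT₁ × [1 − ((1+g)/(1+r))^n] / (r − g) = 13,945 × [1 − ((1+0.0405)/(1+r))^10] / (r − 0.0405) = A$98,834.86.

A$98,834.86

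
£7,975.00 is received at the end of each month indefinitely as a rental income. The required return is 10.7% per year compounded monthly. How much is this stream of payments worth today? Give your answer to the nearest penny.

Periodic rate r = 0.107/12 per month.
Level perpetuity: PV = PMT / r = 7,975 / (0.107/12) = £894,392.52.

£894,392.52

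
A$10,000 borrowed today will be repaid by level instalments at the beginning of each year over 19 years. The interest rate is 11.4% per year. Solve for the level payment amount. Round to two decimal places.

Level annuity due; solve PV = PMT × [(1 − (1+r)^−n)/r] × (1+r) for PMT.
Periodic rate r = 0.114 per year.
With n = 19: PMT = 10,000 / ([(1 − (1+r)^−n)/r] × (1+r)) = A$1,174.34

A$1,174.34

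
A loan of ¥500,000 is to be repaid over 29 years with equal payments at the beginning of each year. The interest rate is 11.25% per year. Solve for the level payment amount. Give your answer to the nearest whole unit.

¥52,968

Level annuity due; solve PV = PMT × [(1 − (1+r)^−n)/r] × (1+r) for PMT.
Periodic rate r = 0.1125 per year.
With n = 29: PMT = 500,000 / ([(1 − (1+r)^−n)/r] × (1+r)) = ¥52,968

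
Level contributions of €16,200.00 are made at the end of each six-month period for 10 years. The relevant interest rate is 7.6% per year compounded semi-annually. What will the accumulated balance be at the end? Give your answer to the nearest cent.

This is an ordinary annuity: 20 deposits of €16,200.00 at the end of each six-month period.
Periodic rate r = 0.076/2 per half-year; n is counted in half-years.
FV = PMT × [((1+r)^n − 1)/r] = 16,200 × [(1+r)^20 − 1] / r = €472,516.13

€472,516.13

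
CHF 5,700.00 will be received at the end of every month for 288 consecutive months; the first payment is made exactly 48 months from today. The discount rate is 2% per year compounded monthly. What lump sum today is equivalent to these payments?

CHF 1,204,827.00

Ordinary annuity of 288 payments, first payment at period 48.
Periodic rate r = 0.02/12 per month; n is counted in months.
The ordinary-annuity PV formula values the stream one period before the first payment (period 47); discount that back 47 periods:
PV₀ = 5,700 × [1 − (1+r)^−288] / r × (1+r)^−47 = CHF 1,204,827.00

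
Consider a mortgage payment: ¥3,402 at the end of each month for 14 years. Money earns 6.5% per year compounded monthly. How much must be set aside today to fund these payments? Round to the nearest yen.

¥374,630

This is an ordinary annuity: 168 payments of ¥3,402 at the end of each month.
Periodic rate r = 0.065/12 per month; n is counted in months.
PV = PMT × [(1 − (1+r)^−n)/r] = 3,402 × [1 − (1+r)^−168] / r = ¥374,630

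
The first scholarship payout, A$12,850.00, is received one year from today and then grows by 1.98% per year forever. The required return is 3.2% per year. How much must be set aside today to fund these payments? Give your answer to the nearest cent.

A$1,053,278.69

Periodic rate r = 0.032 per year.
Growing perpetuity (Gordon): PV = PMT₁ / (r − g) = 12,850 / (r − 0.0198) = A$1,053,278.69.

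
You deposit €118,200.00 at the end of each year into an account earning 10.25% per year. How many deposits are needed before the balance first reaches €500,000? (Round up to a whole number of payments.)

4 payments

Periodic rate r = 0.1025 per year.
Ordinary annuity FV: 500,000 = 118,200 × [((1+r)^n − 1)/r].
(1+r)^n = 1 + 500,000 × r / 118,200, so n = ln(1 + 500,000·r/118,200) / ln(1+r) = 3.69.
Round up to a whole number of payments: n = 4.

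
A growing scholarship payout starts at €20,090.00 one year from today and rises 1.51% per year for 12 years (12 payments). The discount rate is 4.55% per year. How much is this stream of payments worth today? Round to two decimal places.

Periodic rate r = 0.0455 per year.
Growing ordinary annuity: PV = PMT₁ × [1 − ((1+g)/(1+r))^n] / (r − g) = 20,090 × [1 − ((1+0.0151)/(1+r))^12] / (r − 0.0151) = €197,062.64.

€197,062.64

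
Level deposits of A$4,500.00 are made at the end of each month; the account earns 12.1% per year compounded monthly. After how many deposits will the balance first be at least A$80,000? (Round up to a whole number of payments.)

Periodic rate r = 0.121/12 per month; n is counted in months.
Ordinary annuity FV: 80,000 = 4,500 × [((1+r)^n − 1)/r].
(1+r)^n = 1 + 80,000 × r / 4,500, so n = ln(1 + 80,000·r/4,500) / ln(1+r) = 16.43.
Round up to a whole number of payments: n = 17.

17 payments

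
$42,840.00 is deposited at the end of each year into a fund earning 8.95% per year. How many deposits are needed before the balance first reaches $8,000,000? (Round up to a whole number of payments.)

34 payments

Periodic rate r = 0.0895 per year.
Ordinary annuity FV: 8,000,000 = 42,840 × [((1+r)^n − 1)/r].
(1+r)^n = 1 + 8,000,000 × r / 42,840, so n = ln(1 + 8,000,000·r/42,840) / ln(1+r) = 33.53.
Round up to a whole number of payments: n = 34.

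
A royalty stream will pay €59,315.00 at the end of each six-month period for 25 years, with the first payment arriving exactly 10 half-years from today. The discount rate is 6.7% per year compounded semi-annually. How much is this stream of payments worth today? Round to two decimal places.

€1,062,813.71

Ordinary annuity of 50 payments, first payment at period 10.
Periodic rate r = 0.067/2 per half-year; n is counted in half-years.
The ordinary-annuity PV formula values the stream one period before the first payment (period 9); discount that back 9 periods:
PV₀ = 59,315 × [1 − (1+r)^−50] / r × (1+r)^−9 = €1,062,813.71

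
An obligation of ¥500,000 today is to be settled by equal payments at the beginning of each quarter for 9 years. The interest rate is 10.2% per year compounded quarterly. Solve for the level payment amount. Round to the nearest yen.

Level annuity due; solve PV = PMT × [(1 − (1+r)^−n)/r] × (1+r) for PMT.
Periodic rate r = 0.102/4 per quarter; n is counted in quarters.
With n = 36: PMT = 500,000 / ([(1 − (1+r)^−n)/r] × (1+r)) = ¥20,859

¥20,859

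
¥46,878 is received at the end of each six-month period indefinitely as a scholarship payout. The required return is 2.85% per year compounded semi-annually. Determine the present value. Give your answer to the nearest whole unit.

Periodic rate r = 0.0285/2 per half-year.
Level perpetuity: PV = PMT / r = 46,878 / (0.0285/2) = ¥3,289,684.

¥3,289,684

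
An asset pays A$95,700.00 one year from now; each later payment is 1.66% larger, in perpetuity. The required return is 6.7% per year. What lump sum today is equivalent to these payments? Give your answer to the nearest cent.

A$1,898,809.52

Periodic rate r = 0.067 per year.
Growing perpetuity (Gordon): PV = PMT₁ / (r − g) = 95,700 / (r − 0.0166) = A$1,898,809.52.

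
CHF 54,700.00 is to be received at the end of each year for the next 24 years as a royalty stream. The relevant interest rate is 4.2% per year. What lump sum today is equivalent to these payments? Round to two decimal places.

CHF 817,189.90

This is an ordinary annuity: 24 payments of CHF 54,700.00 at the end of each year.
Periodic rate r = 0.042 per year.
PV = PMT × [(1 − (1+r)^−n)/r] = 54,700 × [1 − (1+r)^−24] / r = CHF 817,189.90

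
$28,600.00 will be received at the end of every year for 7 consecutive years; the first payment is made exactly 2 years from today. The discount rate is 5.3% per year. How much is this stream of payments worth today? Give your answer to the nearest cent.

Ordinary annuity of 7 payments, first payment at period 2.
Periodic rate r = 0.053 per year.
The ordinary-annuity PV formula values the stream one period before the first payment (period 1); discount that back 1 periods:
PV₀ = 28,600 × [1 − (1+r)^−7] / r × (1+r)^−1 = $155,466.28

$155,466.28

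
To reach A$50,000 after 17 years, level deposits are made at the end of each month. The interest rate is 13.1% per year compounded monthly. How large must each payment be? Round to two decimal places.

A$66.88

Level ordinary annuity; solve FV = PMT × [((1+r)^n − 1)/r] for PMT.
Periodic rate r = 0.131/12 per month; n is counted in months.
With n = 204: PMT = 50,000 / ([((1+r)^n − 1)/r]) = A$66.88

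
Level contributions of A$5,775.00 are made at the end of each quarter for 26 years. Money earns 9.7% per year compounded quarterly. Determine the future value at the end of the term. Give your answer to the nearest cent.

This is an ordinary annuity: 104 deposits of A$5,775.00 at the end of each quarter.
Periodic rate r = 0.097/4 per quarter; n is counted in quarters.
FV = PMT × [((1+r)^n − 1)/r] = 5,775 × [(1+r)^104 − 1] / r = A$2,639,660.91

A$2,639,660.91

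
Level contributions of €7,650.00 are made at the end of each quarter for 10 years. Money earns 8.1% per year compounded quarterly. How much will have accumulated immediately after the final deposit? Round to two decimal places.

€464,587.67

This is an ordinary annuity: 40 deposits of €7,650.00 at the end of each quarter.
Periodic rate r = 0.081/4 per quarter; n is counted in quarters.
FV = PMT × [((1+r)^n − 1)/r] = 7,650 × [(1+r)^40 − 1] / r = €464,587.67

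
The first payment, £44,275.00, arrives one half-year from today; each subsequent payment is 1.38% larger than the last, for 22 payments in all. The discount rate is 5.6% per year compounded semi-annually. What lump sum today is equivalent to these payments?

Periodic rate r = 0.056/2 per half-year; n is counted in half-years.
Growing ordinary annuity: PV = PMT₁ × [1 − ((1+g)/(1+r))^n] / (r − g) = 44,275 × [1 − ((1+0.0138)/(1+r))^22] / (r − 0.0138) = £821,957.06.

£821,957.06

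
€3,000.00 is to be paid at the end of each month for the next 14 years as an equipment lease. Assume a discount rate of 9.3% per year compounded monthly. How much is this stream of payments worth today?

€281,281.59

This is an ordinary annuity: 168 payments of €3,000.00 at the end of each month.
Periodic rate r = 0.093/12 per month; n is counted in months.
PV = PMT × [(1 − (1+r)^−n)/r] = 3,000 × [1 − (1+r)^−168] / r = €281,281.59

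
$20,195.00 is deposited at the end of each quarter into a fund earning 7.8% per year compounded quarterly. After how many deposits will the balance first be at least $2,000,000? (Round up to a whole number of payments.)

56 payments

Periodic rate r = 0.078/4 per quarter; n is counted in quarters.
Ordinary annuity FV: 2,000,000 = 20,195 × [((1+r)^n − 1)/r].
(1+r)^n = 1 + 2,000,000 × r / 20,195, so n = ln(1 + 2,000,000·r/20,195) / ln(1+r) = 55.68.
Round up to a whole number of payments: n = 56.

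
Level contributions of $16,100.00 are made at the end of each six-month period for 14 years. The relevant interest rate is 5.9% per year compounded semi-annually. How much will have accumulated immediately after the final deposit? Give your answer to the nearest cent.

$686,041.51

This is an ordinary annuity: 28 deposits of $16,100.00 at the end of each six-month period.
Periodic rate r = 0.059/2 per half-year; n is counted in half-years.
FV = PMT × [((1+r)^n − 1)/r] = 16,100 × [(1+r)^28 − 1] / r = $686,041.51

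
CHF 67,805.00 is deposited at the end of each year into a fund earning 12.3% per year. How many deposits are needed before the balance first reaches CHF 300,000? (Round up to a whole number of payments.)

4 payments

Periodic rate r = 0.123 per year.
Ordinary annuity FV: 300,000 = 67,805 × [((1+r)^n − 1)/r].
(1+r)^n = 1 + 300,000 × r / 67,805, so n = ln(1 + 300,000·r/67,805) / ln(1+r) = 3.75.
Round up to a whole number of payments: n = 4.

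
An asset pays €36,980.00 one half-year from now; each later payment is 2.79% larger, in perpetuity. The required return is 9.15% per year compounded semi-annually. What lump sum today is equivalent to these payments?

€2,071,708.68

Periodic rate r = 0.0915/2 per half-year.
Growing perpetuity (Gordon): PV = PMT₁ / (r − g) = 36,980 / (r − 0.0279) = €2,071,708.68.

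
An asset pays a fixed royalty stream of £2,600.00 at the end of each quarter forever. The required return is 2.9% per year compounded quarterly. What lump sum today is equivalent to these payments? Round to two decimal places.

£358,620.69

Periodic rate r = 0.029/4 per quarter.
Level perpetuity: PV = PMT / r = 2,600 / (0.029/4) = £358,620.69.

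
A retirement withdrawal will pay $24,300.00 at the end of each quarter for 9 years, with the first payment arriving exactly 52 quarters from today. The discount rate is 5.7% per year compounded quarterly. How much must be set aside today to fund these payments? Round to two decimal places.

$330,758.96

Ordinary annuity of 36 payments, first payment at period 52.
Periodic rate r = 0.057/4 per quarter; n is counted in quarters.
The ordinary-annuity PV formula values the stream one period before the first payment (period 51); discount that back 51 periods:
PV₀ = 24,300 × [1 − (1+r)^−36] / r × (1+r)^−51 = $330,758.96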